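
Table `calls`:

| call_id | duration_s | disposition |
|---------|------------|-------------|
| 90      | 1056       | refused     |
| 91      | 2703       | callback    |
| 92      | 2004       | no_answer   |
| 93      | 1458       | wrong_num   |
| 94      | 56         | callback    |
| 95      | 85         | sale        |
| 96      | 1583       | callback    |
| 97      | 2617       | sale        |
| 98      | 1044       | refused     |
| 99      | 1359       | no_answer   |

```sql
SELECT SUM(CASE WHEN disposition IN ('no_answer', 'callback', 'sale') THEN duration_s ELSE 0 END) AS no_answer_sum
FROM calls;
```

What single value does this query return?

call_id=90: ✗
call_id=91: ✓ → 2703
call_id=92: ✓ → 2004
call_id=93: ✗
call_id=94: ✓ → 56
call_id=95: ✓ → 85
call_id=96: ✓ → 1583
call_id=97: ✓ → 2617
call_id=98: ✗
call_id=99: ✓ → 1359
no_answer_sum = 2703 + 2004 + 56 + 85 + 1583 + 2617 + 1359 = 10407

10407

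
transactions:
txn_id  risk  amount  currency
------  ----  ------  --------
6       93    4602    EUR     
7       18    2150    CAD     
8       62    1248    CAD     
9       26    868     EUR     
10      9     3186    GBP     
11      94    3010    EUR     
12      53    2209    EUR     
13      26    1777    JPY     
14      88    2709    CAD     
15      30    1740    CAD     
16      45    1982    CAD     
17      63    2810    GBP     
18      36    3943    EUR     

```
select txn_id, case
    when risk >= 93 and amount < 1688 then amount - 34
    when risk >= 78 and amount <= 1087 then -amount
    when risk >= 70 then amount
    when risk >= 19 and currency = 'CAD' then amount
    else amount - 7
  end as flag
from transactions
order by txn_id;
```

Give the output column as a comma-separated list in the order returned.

4602, 2143, 1248, 861, 3179, 3010, 2202, 1770, 2709, 1740, 1982, 2803, 3936

txn_id=6: risk >= 70 → 4602
txn_id=7: ELSE → 2143
txn_id=8: risk >= 19 and currency = 'CAD' → 1248
txn_id=9: ELSE → 861
txn_id=10: ELSE → 3179
txn_id=11: risk >= 70 → 3010
txn_id=12: ELSE → 2202
txn_id=13: ELSE → 1770
txn_id=14: risk >= 70 → 2709
txn_id=15: risk >= 19 and currency = 'CAD' → 1740
txn_id=16: risk >= 19 and currency = 'CAD' → 1982
txn_id=17: ELSE → 2803
txn_id=18: ELSE → 3936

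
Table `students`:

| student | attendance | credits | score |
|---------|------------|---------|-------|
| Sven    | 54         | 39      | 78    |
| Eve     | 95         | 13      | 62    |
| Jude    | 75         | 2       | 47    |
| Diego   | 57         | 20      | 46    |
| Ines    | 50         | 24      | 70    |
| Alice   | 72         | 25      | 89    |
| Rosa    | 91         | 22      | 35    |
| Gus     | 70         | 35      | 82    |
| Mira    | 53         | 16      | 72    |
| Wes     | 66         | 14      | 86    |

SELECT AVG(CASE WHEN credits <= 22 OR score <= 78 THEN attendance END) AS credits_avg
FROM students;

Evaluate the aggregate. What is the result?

67.625

student=Sven: ✓ → 54
student=Eve: ✓ → 95
student=Jude: ✓ → 75
student=Diego: ✓ → 57
student=Ines: ✓ → 50
student=Alice: ✗
student=Rosa: ✓ → 91
student=Gus: ✗
student=Mira: ✓ → 53
student=Wes: ✓ → 66
credits_avg = (54 + 95 + 75 + 57 + 50 + 91 + 53 + 66) / 8 = 67.625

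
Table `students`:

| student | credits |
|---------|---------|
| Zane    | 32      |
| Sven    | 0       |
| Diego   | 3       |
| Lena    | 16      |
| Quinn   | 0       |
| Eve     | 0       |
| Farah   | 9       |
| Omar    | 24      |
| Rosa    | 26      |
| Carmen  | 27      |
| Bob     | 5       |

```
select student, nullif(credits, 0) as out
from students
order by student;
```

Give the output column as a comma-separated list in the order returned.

student=Bob: credits=5 vs 0: differ → 5
student=Carmen: credits=27 vs 0: differ → 27
student=Diego: credits=3 vs 0: differ → 3
student=Eve: credits=0 vs 0: equal → NULL
student=Farah: credits=9 vs 0: differ → 9
student=Lena: credits=16 vs 0: differ → 16
student=Omar: credits=24 vs 0: differ → 24
student=Quinn: credits=0 vs 0: equal → NULL
student=Rosa: credits=26 vs 0: differ → 26
student=Sven: credits=0 vs 0: equal → NULL
student=Zane: credits=32 vs 0: differ → 32

5, 27, 3, NULL, 9, 16, 24, NULL, 26, NULL, 32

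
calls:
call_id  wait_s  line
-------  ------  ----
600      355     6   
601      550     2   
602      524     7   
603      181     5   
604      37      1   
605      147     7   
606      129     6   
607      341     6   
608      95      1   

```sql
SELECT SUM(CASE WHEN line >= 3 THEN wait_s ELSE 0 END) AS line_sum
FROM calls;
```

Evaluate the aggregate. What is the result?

call_id=600: ✓ → 355
call_id=601: ✗
call_id=602: ✓ → 524
call_id=603: ✓ → 181
call_id=604: ✗
call_id=605: ✓ → 147
call_id=606: ✓ → 129
call_id=607: ✓ → 341
call_id=608: ✗
line_sum = 355 + 524 + 181 + 147 + 129 + 341 = 1677

1677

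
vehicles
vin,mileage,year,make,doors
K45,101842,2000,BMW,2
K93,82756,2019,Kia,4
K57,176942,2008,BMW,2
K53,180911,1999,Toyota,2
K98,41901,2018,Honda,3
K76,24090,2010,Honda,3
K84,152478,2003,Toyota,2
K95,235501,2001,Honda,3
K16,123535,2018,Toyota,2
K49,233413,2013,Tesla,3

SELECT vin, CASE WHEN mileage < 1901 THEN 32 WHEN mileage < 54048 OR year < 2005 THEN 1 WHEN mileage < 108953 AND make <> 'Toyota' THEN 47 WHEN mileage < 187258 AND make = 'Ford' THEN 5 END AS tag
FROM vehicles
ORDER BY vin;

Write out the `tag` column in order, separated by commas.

NULL, 1, NULL, 1, NULL, 1, 1, 47, 1, 1

vin=K16: (no match → NULL) → NULL
vin=K45: mileage < 54048 OR year < 2005 → 1
vin=K49: (no match → NULL) → NULL
vin=K53: mileage < 54048 OR year < 2005 → 1
vin=K57: (no match → NULL) → NULL
vin=K76: mileage < 54048 OR year < 2005 → 1
vin=K84: mileage < 54048 OR year < 2005 → 1
vin=K93: mileage < 108953 AND make <> 'Toyota' → 47
vin=K95: mileage < 54048 OR year < 2005 → 1
vin=K98: mileage < 54048 OR year < 2005 → 1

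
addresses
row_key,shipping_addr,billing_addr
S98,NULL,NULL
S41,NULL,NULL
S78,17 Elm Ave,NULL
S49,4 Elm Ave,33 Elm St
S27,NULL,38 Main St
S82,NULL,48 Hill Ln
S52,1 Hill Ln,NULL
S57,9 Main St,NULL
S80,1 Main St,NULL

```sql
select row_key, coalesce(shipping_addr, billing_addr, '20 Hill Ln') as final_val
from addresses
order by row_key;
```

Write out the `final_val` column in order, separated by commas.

row_key=S27: shipping_addr=NULL, billing_addr=38 Main St → 38 Main St
row_key=S41: shipping_addr=NULL, billing_addr=NULL, → literal 20 Hill Ln → 20 Hill Ln
row_key=S49: shipping_addr=4 Elm Ave → 4 Elm Ave
row_key=S52: shipping_addr=1 Hill Ln → 1 Hill Ln
row_key=S57: shipping_addr=9 Main St → 9 Main St
row_key=S78: shipping_addr=17 Elm Ave → 17 Elm Ave
row_key=S80: shipping_addr=1 Main St → 1 Main St
row_key=S82: shipping_addr=NULL, billing_addr=48 Hill Ln → 48 Hill Ln
row_key=S98: shipping_addr=NULL, billing_addr=NULL, → literal 20 Hill Ln → 20 Hill Ln

38 Main St, 20 Hill Ln, 4 Elm Ave, 1 Hill Ln, 9 Main St, 17 Elm Ave, 1 Main St, 48 Hill Ln, 20 Hill Ln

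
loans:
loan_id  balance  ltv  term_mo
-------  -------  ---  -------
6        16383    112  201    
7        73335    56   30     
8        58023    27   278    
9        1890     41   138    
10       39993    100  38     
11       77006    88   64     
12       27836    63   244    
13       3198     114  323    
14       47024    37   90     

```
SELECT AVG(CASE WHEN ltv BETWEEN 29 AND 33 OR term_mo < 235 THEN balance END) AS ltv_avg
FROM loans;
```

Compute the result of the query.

42605.1666666667

loan_id=6: ✓ → 16383
loan_id=7: ✓ → 73335
loan_id=8: ✗
loan_id=9: ✓ → 1890
loan_id=10: ✓ → 39993
loan_id=11: ✓ → 77006
loan_id=12: ✗
loan_id=13: ✗
loan_id=14: ✓ → 47024
ltv_avg = (16383 + 73335 + 1890 + 39993 + 77006 + 47024) / 6 = 42605.1666666667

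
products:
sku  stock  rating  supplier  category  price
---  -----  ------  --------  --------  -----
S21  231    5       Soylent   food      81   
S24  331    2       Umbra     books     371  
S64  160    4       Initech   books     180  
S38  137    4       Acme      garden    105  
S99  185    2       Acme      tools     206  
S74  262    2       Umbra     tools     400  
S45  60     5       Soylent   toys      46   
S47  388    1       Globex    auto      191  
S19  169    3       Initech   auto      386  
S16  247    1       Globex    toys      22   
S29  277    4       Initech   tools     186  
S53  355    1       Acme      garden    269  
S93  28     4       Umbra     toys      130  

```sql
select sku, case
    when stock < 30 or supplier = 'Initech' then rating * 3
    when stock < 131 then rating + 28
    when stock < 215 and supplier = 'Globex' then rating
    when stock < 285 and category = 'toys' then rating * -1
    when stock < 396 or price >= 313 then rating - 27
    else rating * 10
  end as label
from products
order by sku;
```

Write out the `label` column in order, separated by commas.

sku=S16: stock < 285 and category = 'toys' → -1
sku=S19: stock < 30 or supplier = 'Initech' → 9
sku=S21: stock < 396 or price >= 313 → -22
sku=S24: stock < 396 or price >= 313 → -25
sku=S29: stock < 30 or supplier = 'Initech' → 12
sku=S38: stock < 396 or price >= 313 → -23
sku=S45: stock < 131 → 33
sku=S47: stock < 396 or price >= 313 → -26
sku=S53: stock < 396 or price >= 313 → -26
sku=S64: stock < 30 or supplier = 'Initech' → 12
sku=S74: stock < 396 or price >= 313 → -25
sku=S93: stock < 30 or supplier = 'Initech' → 12
sku=S99: stock < 396 or price >= 313 → -25

-1, 9, -22, -25, 12, -23, 33, -26, -26, 12, -25, 12, -25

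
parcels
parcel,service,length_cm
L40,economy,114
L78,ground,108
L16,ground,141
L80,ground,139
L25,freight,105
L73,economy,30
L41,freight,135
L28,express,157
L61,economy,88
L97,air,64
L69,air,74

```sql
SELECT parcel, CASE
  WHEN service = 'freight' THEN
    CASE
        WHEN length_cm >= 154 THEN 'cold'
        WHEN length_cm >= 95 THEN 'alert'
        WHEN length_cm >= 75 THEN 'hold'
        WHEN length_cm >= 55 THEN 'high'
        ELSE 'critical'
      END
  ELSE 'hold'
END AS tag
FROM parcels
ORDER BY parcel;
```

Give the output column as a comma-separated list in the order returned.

parcel=L16: service='ground' → outer ELSE → hold
parcel=L25: service='freight' → inner[length_cm >= 95] → alert
parcel=L28: service='express' → outer ELSE → hold
parcel=L40: service='economy' → outer ELSE → hold
parcel=L41: service='freight' → inner[length_cm >= 95] → alert
parcel=L61: service='economy' → outer ELSE → hold
parcel=L69: service='air' → outer ELSE → hold
parcel=L73: service='economy' → outer ELSE → hold
parcel=L78: service='ground' → outer ELSE → hold
parcel=L80: service='ground' → outer ELSE → hold
parcel=L97: service='air' → outer ELSE → hold

hold, alert, hold, hold, alert, hold, hold, hold, hold, hold, hold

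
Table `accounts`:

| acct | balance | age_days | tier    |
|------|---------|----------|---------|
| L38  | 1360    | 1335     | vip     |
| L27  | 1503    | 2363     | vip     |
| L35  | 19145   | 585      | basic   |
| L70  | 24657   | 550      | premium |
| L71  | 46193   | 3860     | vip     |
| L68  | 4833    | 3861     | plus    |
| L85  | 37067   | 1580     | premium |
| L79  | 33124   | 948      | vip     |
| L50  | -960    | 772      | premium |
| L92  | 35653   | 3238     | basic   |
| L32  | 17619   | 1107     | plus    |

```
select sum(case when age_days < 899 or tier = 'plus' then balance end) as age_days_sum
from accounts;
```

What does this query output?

65294

acct=L38: ✗
acct=L27: ✗
acct=L35: ✓ → 19145
acct=L70: ✓ → 24657
acct=L71: ✗
acct=L68: ✓ → 4833
acct=L85: ✗
acct=L79: ✗
acct=L50: ✓ → -960
acct=L92: ✗
acct=L32: ✓ → 17619
age_days_sum = 19145 + 24657 + 4833 + -960 + 17619 = 65294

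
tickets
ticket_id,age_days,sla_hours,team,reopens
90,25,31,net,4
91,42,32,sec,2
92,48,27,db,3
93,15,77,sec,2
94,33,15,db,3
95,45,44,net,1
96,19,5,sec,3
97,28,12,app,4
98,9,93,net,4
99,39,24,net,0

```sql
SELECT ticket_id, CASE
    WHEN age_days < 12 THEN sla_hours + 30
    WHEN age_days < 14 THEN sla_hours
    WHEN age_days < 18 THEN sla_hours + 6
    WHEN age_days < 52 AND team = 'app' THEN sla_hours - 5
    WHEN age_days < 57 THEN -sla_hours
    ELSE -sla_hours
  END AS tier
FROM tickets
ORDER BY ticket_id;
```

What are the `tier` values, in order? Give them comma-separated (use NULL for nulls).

ticket_id=90: age_days < 57 → -31
ticket_id=91: age_days < 57 → -32
ticket_id=92: age_days < 57 → -27
ticket_id=93: age_days < 18 → 83
ticket_id=94: age_days < 57 → -15
ticket_id=95: age_days < 57 → -44
ticket_id=96: age_days < 57 → -5
ticket_id=97: age_days < 52 AND team = 'app' → 7
ticket_id=98: age_days < 12 → 123
ticket_id=99: age_days < 57 → -24

-31, -32, -27, 83, -15, -44, -5, 7, 123, -24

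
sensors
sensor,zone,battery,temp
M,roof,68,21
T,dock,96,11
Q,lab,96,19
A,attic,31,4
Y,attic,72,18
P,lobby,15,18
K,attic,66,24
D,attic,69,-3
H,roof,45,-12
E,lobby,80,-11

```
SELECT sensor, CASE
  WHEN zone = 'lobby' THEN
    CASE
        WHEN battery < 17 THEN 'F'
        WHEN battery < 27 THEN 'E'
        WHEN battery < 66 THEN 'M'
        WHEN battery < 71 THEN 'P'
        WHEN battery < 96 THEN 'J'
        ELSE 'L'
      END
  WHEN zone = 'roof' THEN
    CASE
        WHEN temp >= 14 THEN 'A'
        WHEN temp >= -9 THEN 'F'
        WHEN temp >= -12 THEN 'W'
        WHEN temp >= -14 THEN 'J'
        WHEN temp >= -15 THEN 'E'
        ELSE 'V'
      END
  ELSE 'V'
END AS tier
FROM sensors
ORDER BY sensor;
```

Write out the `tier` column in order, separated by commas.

V, V, J, W, V, A, F, V, V, V

sensor=A: zone='attic' → outer ELSE → V
sensor=D: zone='attic' → outer ELSE → V
sensor=E: zone='lobby' → inner[battery < 96] → J
sensor=H: zone='roof' → inner[temp >= -12] → W
sensor=K: zone='attic' → outer ELSE → V
sensor=M: zone='roof' → inner[temp >= 14] → A
sensor=P: zone='lobby' → inner[battery < 17] → F
sensor=Q: zone='lab' → outer ELSE → V
sensor=T: zone='dock' → outer ELSE → V
sensor=Y: zone='attic' → outer ELSE → V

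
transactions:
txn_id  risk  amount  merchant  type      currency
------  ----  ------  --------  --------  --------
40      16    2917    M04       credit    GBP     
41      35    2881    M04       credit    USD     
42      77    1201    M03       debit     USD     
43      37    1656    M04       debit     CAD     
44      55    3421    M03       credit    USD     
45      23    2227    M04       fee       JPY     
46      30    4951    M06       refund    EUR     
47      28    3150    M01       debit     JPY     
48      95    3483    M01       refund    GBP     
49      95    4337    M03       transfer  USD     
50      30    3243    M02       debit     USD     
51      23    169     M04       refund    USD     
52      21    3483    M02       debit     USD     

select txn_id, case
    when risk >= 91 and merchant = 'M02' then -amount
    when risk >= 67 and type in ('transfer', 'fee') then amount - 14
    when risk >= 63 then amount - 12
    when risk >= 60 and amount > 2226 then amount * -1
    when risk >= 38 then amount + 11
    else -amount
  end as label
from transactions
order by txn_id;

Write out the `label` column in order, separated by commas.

-2917, -2881, 1189, -1656, 3432, -2227, -4951, -3150, 3471, 4323, -3243, -169, -3483

txn_id=40: ELSE → -2917
txn_id=41: ELSE → -2881
txn_id=42: risk >= 63 → 1189
txn_id=43: ELSE → -1656
txn_id=44: risk >= 38 → 3432
txn_id=45: ELSE → -2227
txn_id=46: ELSE → -4951
txn_id=47: ELSE → -3150
txn_id=48: risk >= 63 → 3471
txn_id=49: risk >= 67 and type in ('transfer', 'fee') → 4323
txn_id=50: ELSE → -3243
txn_id=51: ELSE → -169
txn_id=52: ELSE → -3483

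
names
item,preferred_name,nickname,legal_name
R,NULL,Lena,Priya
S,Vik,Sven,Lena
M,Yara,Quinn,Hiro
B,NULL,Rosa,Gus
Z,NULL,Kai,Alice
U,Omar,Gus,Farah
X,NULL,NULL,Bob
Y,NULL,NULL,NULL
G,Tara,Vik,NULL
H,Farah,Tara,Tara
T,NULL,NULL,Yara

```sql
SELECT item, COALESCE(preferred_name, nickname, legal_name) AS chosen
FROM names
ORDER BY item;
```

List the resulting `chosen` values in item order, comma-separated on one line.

Rosa, Tara, Farah, Yara, Lena, Vik, Yara, Omar, Bob, NULL, Kai

item=B: preferred_name=NULL, nickname=Rosa → Rosa
item=G: preferred_name=Tara → Tara
item=H: preferred_name=Farah → Farah
item=M: preferred_name=Yara → Yara
item=R: preferred_name=NULL, nickname=Lena → Lena
item=S: preferred_name=Vik → Vik
item=T: preferred_name=NULL, nickname=NULL, legal_name=Yara → Yara
item=U: preferred_name=Omar → Omar
item=X: preferred_name=NULL, nickname=NULL, legal_name=Bob → Bob
item=Y: preferred_name=NULL, nickname=NULL, legal_name=NULL (all NULL) → NULL
item=Z: preferred_name=NULL, nickname=Kai → Kai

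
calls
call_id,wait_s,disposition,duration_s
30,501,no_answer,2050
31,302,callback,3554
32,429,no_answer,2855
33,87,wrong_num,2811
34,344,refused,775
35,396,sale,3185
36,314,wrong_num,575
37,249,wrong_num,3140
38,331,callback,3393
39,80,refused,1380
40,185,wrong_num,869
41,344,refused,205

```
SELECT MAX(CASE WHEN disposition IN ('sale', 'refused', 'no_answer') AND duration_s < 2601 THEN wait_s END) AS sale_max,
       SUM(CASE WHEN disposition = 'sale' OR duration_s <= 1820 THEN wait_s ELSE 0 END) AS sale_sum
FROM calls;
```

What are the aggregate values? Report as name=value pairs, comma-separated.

[sale_max: disposition IN ('sale', 'refused', 'no_answer') AND duration_s < 2601]
call_id=30: ✓ → 501
call_id=31: ✗
call_id=32: ✗
call_id=33: ✗
call_id=34: ✓ → 344
call_id=35: ✗
call_id=36: ✗
call_id=37: ✗
call_id=38: ✗
call_id=39: ✓ → 80
call_id=40: ✗
call_id=41: ✓ → 344
sale_max = MAX(501, 344, 80, 344) = 501
—
[sale_sum: disposition = 'sale' OR duration_s <= 1820]
call_id=30: ✗
call_id=31: ✗
call_id=32: ✗
call_id=33: ✗
call_id=34: ✓ → 344
call_id=35: ✓ → 396
call_id=36: ✓ → 314
call_id=37: ✗
call_id=38: ✗
call_id=39: ✓ → 80
call_id=40: ✓ → 185
call_id=41: ✓ → 344
sale_sum = 344 + 396 + 314 + 80 + 185 + 344 = 1663

sale_max=501, sale_sum=1663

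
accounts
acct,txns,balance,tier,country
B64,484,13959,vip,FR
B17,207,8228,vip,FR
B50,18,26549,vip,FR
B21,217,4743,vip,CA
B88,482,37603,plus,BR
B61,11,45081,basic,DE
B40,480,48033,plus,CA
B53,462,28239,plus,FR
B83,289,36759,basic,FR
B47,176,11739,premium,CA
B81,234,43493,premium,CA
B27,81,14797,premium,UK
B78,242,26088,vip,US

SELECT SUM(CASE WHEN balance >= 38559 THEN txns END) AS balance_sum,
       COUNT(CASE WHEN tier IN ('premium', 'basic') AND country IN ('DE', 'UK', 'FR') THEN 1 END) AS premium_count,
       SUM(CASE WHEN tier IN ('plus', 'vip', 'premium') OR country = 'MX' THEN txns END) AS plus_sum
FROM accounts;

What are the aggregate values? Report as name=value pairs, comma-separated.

[balance_sum: balance >= 38559]
acct=B64: ✗
acct=B17: ✗
acct=B50: ✗
acct=B21: ✗
acct=B88: ✗
acct=B61: ✓ → 11
acct=B40: ✓ → 480
acct=B53: ✗
acct=B83: ✗
acct=B47: ✗
acct=B81: ✓ → 234
acct=B27: ✗
acct=B78: ✗
balance_sum = 11 + 480 + 234 = 725
—
[premium_count: tier IN ('premium', 'basic') AND country IN ('DE', 'UK', 'FR')]
acct=B64: ✗
acct=B17: ✗
acct=B50: ✗
acct=B21: ✗
acct=B88: ✗
acct=B61: ✓ → 1
acct=B40: ✗
acct=B53: ✗
acct=B83: ✓ → 1
acct=B47: ✗
acct=B81: ✗
acct=B27: ✓ → 1
acct=B78: ✗
premium_count = COUNT(1, 1, 1) = 3
—
[plus_sum: tier IN ('plus', 'vip', 'premium') OR country = 'MX']
acct=B64: ✓ → 484
acct=B17: ✓ → 207
acct=B50: ✓ → 18
acct=B21: ✓ → 217
acct=B88: ✓ → 482
acct=B61: ✗
acct=B40: ✓ → 480
acct=B53: ✓ → 462
acct=B83: ✗
acct=B47: ✓ → 176
acct=B81: ✓ → 234
acct=B27: ✓ → 81
acct=B78: ✓ → 242
plus_sum = 484 + 207 + 18 + 217 + 482 + 480 + 462 + 176 + 234 + 81 + 242 = 3083

balance_sum=725, premium_count=3, plus_sum=3083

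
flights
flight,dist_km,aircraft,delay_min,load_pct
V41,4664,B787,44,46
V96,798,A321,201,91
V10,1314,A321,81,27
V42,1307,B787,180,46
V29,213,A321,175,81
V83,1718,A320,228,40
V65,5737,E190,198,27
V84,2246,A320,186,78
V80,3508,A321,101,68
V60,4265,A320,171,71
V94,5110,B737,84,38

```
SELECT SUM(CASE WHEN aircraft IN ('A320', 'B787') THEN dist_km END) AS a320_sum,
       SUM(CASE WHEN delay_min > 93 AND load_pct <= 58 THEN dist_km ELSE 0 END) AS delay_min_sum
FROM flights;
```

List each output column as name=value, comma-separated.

a320_sum=14200, delay_min_sum=8762

[a320_sum: aircraft IN ('A320', 'B787')]
flight=V41: ✓ → 4664
flight=V96: ✗
flight=V10: ✗
flight=V42: ✓ → 1307
flight=V29: ✗
flight=V83: ✓ → 1718
flight=V65: ✗
flight=V84: ✓ → 2246
flight=V80: ✗
flight=V60: ✓ → 4265
flight=V94: ✗
a320_sum = 4664 + 1307 + 1718 + 2246 + 4265 = 14200
—
[delay_min_sum: delay_min > 93 AND load_pct <= 58]
flight=V41: ✗
flight=V96: ✗
flight=V10: ✗
flight=V42: ✓ → 1307
flight=V29: ✗
flight=V83: ✓ → 1718
flight=V65: ✓ → 5737
flight=V84: ✗
flight=V80: ✗
flight=V60: ✗
flight=V94: ✗
delay_min_sum = 1307 + 1718 + 5737 = 8762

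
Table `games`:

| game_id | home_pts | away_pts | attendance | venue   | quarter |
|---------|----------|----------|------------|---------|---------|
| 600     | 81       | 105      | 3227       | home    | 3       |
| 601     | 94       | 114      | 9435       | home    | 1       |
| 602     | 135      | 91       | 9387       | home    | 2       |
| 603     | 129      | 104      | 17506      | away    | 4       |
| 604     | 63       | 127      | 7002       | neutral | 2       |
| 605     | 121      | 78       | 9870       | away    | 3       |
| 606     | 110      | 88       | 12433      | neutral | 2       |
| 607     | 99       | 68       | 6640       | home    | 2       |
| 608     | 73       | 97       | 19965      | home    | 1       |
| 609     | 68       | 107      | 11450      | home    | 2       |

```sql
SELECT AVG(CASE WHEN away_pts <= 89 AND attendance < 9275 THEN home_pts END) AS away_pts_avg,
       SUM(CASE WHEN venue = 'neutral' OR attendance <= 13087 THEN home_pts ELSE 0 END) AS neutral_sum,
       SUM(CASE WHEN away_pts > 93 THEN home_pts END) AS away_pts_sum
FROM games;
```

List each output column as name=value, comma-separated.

away_pts_avg=99, neutral_sum=771, away_pts_sum=508

[away_pts_avg: away_pts <= 89 AND attendance < 9275]
game_id=600: ✗
game_id=601: ✗
game_id=602: ✗
game_id=603: ✗
game_id=604: ✗
game_id=605: ✗
game_id=606: ✗
game_id=607: ✓ → 99
game_id=608: ✗
game_id=609: ✗
away_pts_avg = 99
—
[neutral_sum: venue = 'neutral' OR attendance <= 13087]
game_id=600: ✓ → 81
game_id=601: ✓ → 94
game_id=602: ✓ → 135
game_id=603: ✗
game_id=604: ✓ → 63
game_id=605: ✓ → 121
game_id=606: ✓ → 110
game_id=607: ✓ → 99
game_id=608: ✗
game_id=609: ✓ → 68
neutral_sum = 81 + 94 + 135 + 63 + 121 + 110 + 99 + 68 = 771
—
[away_pts_sum: away_pts > 93]
game_id=600: ✓ → 81
game_id=601: ✓ → 94
game_id=602: ✗
game_id=603: ✓ → 129
game_id=604: ✓ → 63
game_id=605: ✗
game_id=606: ✗
game_id=607: ✗
game_id=608: ✓ → 73
game_id=609: ✓ → 68
away_pts_sum = 81 + 94 + 129 + 63 + 73 + 68 = 508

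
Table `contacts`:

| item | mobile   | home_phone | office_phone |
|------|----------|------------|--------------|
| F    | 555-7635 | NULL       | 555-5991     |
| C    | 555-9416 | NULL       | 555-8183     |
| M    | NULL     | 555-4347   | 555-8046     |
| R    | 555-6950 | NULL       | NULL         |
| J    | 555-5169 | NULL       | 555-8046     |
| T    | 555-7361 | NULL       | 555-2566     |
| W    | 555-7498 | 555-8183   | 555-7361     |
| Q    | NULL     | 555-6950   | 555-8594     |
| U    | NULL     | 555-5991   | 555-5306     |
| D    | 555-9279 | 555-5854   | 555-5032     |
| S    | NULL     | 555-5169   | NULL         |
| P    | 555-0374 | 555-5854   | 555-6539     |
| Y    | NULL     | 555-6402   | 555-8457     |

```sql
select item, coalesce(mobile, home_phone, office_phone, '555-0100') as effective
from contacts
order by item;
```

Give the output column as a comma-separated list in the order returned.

555-9416, 555-9279, 555-7635, 555-5169, 555-4347, 555-0374, 555-6950, 555-6950, 555-5169, 555-7361, 555-5991, 555-7498, 555-6402

item=C: mobile=555-9416 → 555-9416
item=D: mobile=555-9279 → 555-9279
item=F: mobile=555-7635 → 555-7635
item=J: mobile=555-5169 → 555-5169
item=M: mobile=NULL, home_phone=555-4347 → 555-4347
item=P: mobile=555-0374 → 555-0374
item=Q: mobile=NULL, home_phone=555-6950 → 555-6950
item=R: mobile=555-6950 → 555-6950
item=S: mobile=NULL, home_phone=555-5169 → 555-5169
item=T: mobile=555-7361 → 555-7361
item=U: mobile=NULL, home_phone=555-5991 → 555-5991
item=W: mobile=555-7498 → 555-7498
item=Y: mobile=NULL, home_phone=555-6402 → 555-6402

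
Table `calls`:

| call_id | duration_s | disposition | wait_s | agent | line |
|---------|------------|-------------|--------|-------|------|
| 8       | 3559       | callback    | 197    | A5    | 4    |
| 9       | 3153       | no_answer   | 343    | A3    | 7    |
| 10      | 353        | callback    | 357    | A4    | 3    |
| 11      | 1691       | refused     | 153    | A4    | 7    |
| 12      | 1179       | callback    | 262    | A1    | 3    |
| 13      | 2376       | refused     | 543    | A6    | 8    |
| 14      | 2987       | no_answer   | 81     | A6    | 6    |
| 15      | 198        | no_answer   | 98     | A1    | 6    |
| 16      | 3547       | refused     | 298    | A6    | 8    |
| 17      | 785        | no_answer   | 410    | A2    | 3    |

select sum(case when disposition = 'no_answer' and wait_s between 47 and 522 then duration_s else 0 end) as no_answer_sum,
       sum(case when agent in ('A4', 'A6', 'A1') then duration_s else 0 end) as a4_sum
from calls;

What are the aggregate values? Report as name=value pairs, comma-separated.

no_answer_sum=7123, a4_sum=12331

[no_answer_sum: disposition = 'no_answer' and wait_s between 47 and 522]
call_id=8: ✗
call_id=9: ✓ → 3153
call_id=10: ✗
call_id=11: ✗
call_id=12: ✗
call_id=13: ✗
call_id=14: ✓ → 2987
call_id=15: ✓ → 198
call_id=16: ✗
call_id=17: ✓ → 785
no_answer_sum = 3153 + 2987 + 198 + 785 = 7123
—
[a4_sum: agent in ('A4', 'A6', 'A1')]
call_id=8: ✗
call_id=9: ✗
call_id=10: ✓ → 353
call_id=11: ✓ → 1691
call_id=12: ✓ → 1179
call_id=13: ✓ → 2376
call_id=14: ✓ → 2987
call_id=15: ✓ → 198
call_id=16: ✓ → 3547
call_id=17: ✗
a4_sum = 353 + 1691 + 1179 + 2376 + 2987 + 198 + 3547 = 12331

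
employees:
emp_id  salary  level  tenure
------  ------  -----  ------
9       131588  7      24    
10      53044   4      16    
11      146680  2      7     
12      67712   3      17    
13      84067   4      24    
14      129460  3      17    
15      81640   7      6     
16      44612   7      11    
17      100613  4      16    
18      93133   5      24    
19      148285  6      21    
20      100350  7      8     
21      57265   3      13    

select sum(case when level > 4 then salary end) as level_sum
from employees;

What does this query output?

emp_id=9: ✓ → 131588
emp_id=10: ✗
emp_id=11: ✗
emp_id=12: ✗
emp_id=13: ✗
emp_id=14: ✗
emp_id=15: ✓ → 81640
emp_id=16: ✓ → 44612
emp_id=17: ✗
emp_id=18: ✓ → 93133
emp_id=19: ✓ → 148285
emp_id=20: ✓ → 100350
emp_id=21: ✗
level_sum = 131588 + 81640 + 44612 + 93133 + 148285 + 100350 = 599608

599608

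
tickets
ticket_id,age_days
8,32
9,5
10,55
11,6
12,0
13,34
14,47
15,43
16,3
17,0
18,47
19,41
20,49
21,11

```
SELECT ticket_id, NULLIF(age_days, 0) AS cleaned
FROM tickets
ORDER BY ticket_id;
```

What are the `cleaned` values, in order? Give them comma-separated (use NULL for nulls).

32, 5, 55, 6, NULL, 34, 47, 43, 3, NULL, 47, 41, 49, 11

ticket_id=8: age_days=32 vs 0: differ → 32
ticket_id=9: age_days=5 vs 0: differ → 5
ticket_id=10: age_days=55 vs 0: differ → 55
ticket_id=11: age_days=6 vs 0: differ → 6
ticket_id=12: age_days=0 vs 0: equal → NULL
ticket_id=13: age_days=34 vs 0: differ → 34
ticket_id=14: age_days=47 vs 0: differ → 47
ticket_id=15: age_days=43 vs 0: differ → 43
ticket_id=16: age_days=3 vs 0: differ → 3
ticket_id=17: age_days=0 vs 0: equal → NULL
ticket_id=18: age_days=47 vs 0: differ → 47
ticket_id=19: age_days=41 vs 0: differ → 41
ticket_id=20: age_days=49 vs 0: differ → 49
ticket_id=21: age_days=11 vs 0: differ → 11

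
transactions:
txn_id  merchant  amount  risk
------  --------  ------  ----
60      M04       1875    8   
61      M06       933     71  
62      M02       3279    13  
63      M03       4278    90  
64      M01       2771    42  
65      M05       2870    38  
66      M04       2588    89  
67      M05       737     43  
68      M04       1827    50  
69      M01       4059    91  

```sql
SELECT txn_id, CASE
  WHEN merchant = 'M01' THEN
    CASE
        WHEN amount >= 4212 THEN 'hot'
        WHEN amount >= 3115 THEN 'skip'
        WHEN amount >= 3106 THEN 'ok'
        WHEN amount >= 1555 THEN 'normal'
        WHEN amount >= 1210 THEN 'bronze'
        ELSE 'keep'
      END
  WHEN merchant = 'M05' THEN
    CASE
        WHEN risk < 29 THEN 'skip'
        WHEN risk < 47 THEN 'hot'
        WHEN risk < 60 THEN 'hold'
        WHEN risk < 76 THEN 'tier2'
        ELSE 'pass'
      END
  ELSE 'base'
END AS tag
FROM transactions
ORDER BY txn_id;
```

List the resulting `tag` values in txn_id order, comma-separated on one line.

txn_id=60: merchant='M04' → outer ELSE → base
txn_id=61: merchant='M06' → outer ELSE → base
txn_id=62: merchant='M02' → outer ELSE → base
txn_id=63: merchant='M03' → outer ELSE → base
txn_id=64: merchant='M01' → inner[amount >= 1555] → normal
txn_id=65: merchant='M05' → inner[risk < 47] → hot
txn_id=66: merchant='M04' → outer ELSE → base
txn_id=67: merchant='M05' → inner[risk < 47] → hot
txn_id=68: merchant='M04' → outer ELSE → base
txn_id=69: merchant='M01' → inner[amount >= 3115] → skip

base, base, base, base, normal, hot, base, hot, base, skip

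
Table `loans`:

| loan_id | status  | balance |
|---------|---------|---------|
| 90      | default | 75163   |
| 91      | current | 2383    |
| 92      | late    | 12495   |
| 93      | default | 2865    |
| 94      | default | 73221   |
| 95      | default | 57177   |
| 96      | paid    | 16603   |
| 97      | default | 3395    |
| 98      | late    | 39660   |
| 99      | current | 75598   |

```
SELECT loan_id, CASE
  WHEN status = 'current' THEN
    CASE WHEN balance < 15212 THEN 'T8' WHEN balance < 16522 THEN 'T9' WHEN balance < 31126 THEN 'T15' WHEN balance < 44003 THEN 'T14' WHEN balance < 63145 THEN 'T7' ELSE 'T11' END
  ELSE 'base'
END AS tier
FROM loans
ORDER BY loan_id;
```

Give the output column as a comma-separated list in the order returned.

loan_id=90: status='default' → outer ELSE → base
loan_id=91: status='current' → inner[balance < 15212] → T8
loan_id=92: status='late' → outer ELSE → base
loan_id=93: status='default' → outer ELSE → base
loan_id=94: status='default' → outer ELSE → base
loan_id=95: status='default' → outer ELSE → base
loan_id=96: status='paid' → outer ELSE → base
loan_id=97: status='default' → outer ELSE → base
loan_id=98: status='late' → outer ELSE → base
loan_id=99: status='current' → inner[ELSE] → T11

base, T8, base, base, base, base, base, base, base, T11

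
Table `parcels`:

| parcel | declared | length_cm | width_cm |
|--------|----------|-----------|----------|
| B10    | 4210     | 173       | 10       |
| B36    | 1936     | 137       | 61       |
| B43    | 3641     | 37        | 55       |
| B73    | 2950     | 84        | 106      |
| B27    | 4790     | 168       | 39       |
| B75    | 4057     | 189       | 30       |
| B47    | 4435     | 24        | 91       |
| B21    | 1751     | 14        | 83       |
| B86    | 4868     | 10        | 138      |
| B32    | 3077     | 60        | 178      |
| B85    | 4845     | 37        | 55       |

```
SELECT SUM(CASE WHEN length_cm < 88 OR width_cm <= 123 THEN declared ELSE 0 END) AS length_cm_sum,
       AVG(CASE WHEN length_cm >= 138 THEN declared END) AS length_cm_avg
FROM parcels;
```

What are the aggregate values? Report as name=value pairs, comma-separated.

[length_cm_sum: length_cm < 88 OR width_cm <= 123]
parcel=B10: ✓ → 4210
parcel=B36: ✓ → 1936
parcel=B43: ✓ → 3641
parcel=B73: ✓ → 2950
parcel=B27: ✓ → 4790
parcel=B75: ✓ → 4057
parcel=B47: ✓ → 4435
parcel=B21: ✓ → 1751
parcel=B86: ✓ → 4868
parcel=B32: ✓ → 3077
parcel=B85: ✓ → 4845
length_cm_sum = 4210 + 1936 + 3641 + 2950 + 4790 + 4057 + 4435 + 1751 + 4868 + 3077 + 4845 = 40560
—
[length_cm_avg: length_cm >= 138]
parcel=B10: ✓ → 4210
parcel=B36: ✗
parcel=B43: ✗
parcel=B73: ✗
parcel=B27: ✓ → 4790
parcel=B75: ✓ → 4057
parcel=B47: ✗
parcel=B21: ✗
parcel=B86: ✗
parcel=B32: ✗
parcel=B85: ✗
length_cm_avg = (4210 + 4790 + 4057) / 3 = 4352.3333333333

length_cm_sum=40560, length_cm_avg=4352.3333333333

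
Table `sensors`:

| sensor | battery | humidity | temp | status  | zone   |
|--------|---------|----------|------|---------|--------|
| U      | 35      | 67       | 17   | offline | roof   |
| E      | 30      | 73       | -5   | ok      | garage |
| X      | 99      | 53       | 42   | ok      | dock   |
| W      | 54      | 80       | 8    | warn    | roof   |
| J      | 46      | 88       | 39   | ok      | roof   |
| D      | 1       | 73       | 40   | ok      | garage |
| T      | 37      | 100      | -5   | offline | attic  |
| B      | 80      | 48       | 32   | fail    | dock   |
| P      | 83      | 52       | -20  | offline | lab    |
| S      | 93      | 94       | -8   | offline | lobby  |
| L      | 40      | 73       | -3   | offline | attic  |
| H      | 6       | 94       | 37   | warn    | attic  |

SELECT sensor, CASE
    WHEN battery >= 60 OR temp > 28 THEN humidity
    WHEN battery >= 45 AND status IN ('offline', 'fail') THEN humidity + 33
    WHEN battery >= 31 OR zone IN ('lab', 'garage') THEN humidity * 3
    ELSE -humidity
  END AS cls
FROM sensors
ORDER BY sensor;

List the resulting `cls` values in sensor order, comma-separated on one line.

sensor=B: battery >= 60 OR temp > 28 → 48
sensor=D: battery >= 60 OR temp > 28 → 73
sensor=E: battery >= 31 OR zone IN ('lab', 'garage') → 219
sensor=H: battery >= 60 OR temp > 28 → 94
sensor=J: battery >= 60 OR temp > 28 → 88
sensor=L: battery >= 31 OR zone IN ('lab', 'garage') → 219
sensor=P: battery >= 60 OR temp > 28 → 52
sensor=S: battery >= 60 OR temp > 28 → 94
sensor=T: battery >= 31 OR zone IN ('lab', 'garage') → 300
sensor=U: battery >= 31 OR zone IN ('lab', 'garage') → 201
sensor=W: battery >= 31 OR zone IN ('lab', 'garage') → 240
sensor=X: battery >= 60 OR temp > 28 → 53

48, 73, 219, 94, 88, 219, 52, 94, 300, 201, 240, 53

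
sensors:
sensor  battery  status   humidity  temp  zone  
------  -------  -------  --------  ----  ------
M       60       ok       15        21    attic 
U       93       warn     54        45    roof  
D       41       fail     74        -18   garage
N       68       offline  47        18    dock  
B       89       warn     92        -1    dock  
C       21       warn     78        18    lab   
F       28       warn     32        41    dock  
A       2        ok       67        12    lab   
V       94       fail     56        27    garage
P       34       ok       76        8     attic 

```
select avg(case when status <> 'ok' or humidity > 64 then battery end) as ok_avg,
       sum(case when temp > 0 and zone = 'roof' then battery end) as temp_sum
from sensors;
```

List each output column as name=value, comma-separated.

ok_avg=52.2222222222, temp_sum=93

[ok_avg: status <> 'ok' or humidity > 64]
sensor=M: ✗
sensor=U: ✓ → 93
sensor=D: ✓ → 41
sensor=N: ✓ → 68
sensor=B: ✓ → 89
sensor=C: ✓ → 21
sensor=F: ✓ → 28
sensor=A: ✓ → 2
sensor=V: ✓ → 94
sensor=P: ✓ → 34
ok_avg = (93 + 41 + 68 + 89 + 21 + 28 + 2 + 94 + 34) / 9 = 52.2222222222
—
[temp_sum: temp > 0 and zone = 'roof']
sensor=M: ✗
sensor=U: ✓ → 93
sensor=D: ✗
sensor=N: ✗
sensor=B: ✗
sensor=C: ✗
sensor=F: ✗
sensor=A: ✗
sensor=V: ✗
sensor=P: ✗
temp_sum = 93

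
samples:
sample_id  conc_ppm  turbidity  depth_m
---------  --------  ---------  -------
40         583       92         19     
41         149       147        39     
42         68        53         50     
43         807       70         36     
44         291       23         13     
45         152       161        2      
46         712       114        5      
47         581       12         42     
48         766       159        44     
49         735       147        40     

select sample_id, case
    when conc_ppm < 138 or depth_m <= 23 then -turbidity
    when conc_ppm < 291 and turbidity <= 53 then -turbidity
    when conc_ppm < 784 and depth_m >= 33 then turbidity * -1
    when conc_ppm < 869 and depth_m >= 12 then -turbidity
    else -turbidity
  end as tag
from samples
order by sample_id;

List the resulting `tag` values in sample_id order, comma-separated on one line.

sample_id=40: conc_ppm < 138 or depth_m <= 23 → -92
sample_id=41: conc_ppm < 784 and depth_m >= 33 → -147
sample_id=42: conc_ppm < 138 or depth_m <= 23 → -53
sample_id=43: conc_ppm < 869 and depth_m >= 12 → -70
sample_id=44: conc_ppm < 138 or depth_m <= 23 → -23
sample_id=45: conc_ppm < 138 or depth_m <= 23 → -161
sample_id=46: conc_ppm < 138 or depth_m <= 23 → -114
sample_id=47: conc_ppm < 784 and depth_m >= 33 → -12
sample_id=48: conc_ppm < 784 and depth_m >= 33 → -159
sample_id=49: conc_ppm < 784 and depth_m >= 33 → -147

-92, -147, -53, -70, -23, -161, -114, -12, -159, -147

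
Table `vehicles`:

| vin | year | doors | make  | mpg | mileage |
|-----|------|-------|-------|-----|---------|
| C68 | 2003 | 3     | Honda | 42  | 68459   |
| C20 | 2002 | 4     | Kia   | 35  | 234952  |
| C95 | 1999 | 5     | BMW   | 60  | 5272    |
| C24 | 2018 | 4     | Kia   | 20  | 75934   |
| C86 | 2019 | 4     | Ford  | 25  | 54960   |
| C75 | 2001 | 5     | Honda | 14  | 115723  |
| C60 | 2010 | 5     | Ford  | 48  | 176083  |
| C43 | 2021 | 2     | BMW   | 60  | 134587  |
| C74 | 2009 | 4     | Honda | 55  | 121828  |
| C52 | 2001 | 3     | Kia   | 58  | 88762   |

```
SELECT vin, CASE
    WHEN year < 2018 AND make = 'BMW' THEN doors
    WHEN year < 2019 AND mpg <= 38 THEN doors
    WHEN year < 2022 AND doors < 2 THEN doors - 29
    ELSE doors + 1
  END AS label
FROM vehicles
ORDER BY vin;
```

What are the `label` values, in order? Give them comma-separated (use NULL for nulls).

4, 4, 3, 4, 6, 4, 5, 5, 5, 5

vin=C20: year < 2019 AND mpg <= 38 → 4
vin=C24: year < 2019 AND mpg <= 38 → 4
vin=C43: ELSE → 3
vin=C52: ELSE → 4
vin=C60: ELSE → 6
vin=C68: ELSE → 4
vin=C74: ELSE → 5
vin=C75: year < 2019 AND mpg <= 38 → 5
vin=C86: ELSE → 5
vin=C95: year < 2018 AND make = 'BMW' → 5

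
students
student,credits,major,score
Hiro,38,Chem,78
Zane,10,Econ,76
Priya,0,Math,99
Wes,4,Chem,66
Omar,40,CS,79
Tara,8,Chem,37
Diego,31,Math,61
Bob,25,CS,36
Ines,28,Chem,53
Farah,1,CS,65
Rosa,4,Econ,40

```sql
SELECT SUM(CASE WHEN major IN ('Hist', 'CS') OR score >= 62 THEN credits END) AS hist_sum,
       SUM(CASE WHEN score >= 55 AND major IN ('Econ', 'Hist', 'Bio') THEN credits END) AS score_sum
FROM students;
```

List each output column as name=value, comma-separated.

[hist_sum: major IN ('Hist', 'CS') OR score >= 62]
student=Hiro: ✓ → 38
student=Zane: ✓ → 10
student=Priya: ✓ → 0
student=Wes: ✓ → 4
student=Omar: ✓ → 40
student=Tara: ✗
student=Diego: ✗
student=Bob: ✓ → 25
student=Ines: ✗
student=Farah: ✓ → 1
student=Rosa: ✗
hist_sum = 38 + 10 + 4 + 40 + 25 + 1 = 118
—
[score_sum: score >= 55 AND major IN ('Econ', 'Hist', 'Bio')]
student=Hiro: ✗
student=Zane: ✓ → 10
student=Priya: ✗
student=Wes: ✗
student=Omar: ✗
student=Tara: ✗
student=Diego: ✗
student=Bob: ✗
student=Ines: ✗
student=Farah: ✗
student=Rosa: ✗
score_sum = 10

hist_sum=118, score_sum=10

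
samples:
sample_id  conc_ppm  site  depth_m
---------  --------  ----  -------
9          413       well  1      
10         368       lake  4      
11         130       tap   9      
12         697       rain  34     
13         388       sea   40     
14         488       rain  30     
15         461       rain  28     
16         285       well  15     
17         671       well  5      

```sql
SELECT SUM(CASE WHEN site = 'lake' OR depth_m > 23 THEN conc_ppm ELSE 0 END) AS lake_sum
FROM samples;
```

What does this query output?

sample_id=9: ✗
sample_id=10: ✓ → 368
sample_id=11: ✗
sample_id=12: ✓ → 697
sample_id=13: ✓ → 388
sample_id=14: ✓ → 488
sample_id=15: ✓ → 461
sample_id=16: ✗
sample_id=17: ✗
lake_sum = 368 + 697 + 388 + 488 + 461 = 2402

2402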